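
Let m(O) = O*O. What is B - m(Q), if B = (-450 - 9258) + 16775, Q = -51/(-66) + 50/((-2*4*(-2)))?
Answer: 54609199/7744 ≈ 7051.8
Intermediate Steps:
Q = 343/88 (Q = -51*(-1/66) + 50/((-8*(-2))) = 17/22 + 50/16 = 17/22 + 50*(1/16) = 17/22 + 25/8 = 343/88 ≈ 3.8977)
m(O) = O²
B = 7067 (B = -9708 + 16775 = 7067)
B - m(Q) = 7067 - (343/88)² = 7067 - 1*117649/7744 = 7067 - 117649/7744 = 54609199/7744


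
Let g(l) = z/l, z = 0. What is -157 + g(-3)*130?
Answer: -157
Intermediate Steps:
g(l) = 0 (g(l) = 0/l = 0)
-157 + g(-3)*130 = -157 + 0*130 = -157 + 0 = -157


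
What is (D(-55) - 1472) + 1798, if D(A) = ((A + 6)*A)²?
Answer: 7263351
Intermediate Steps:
D(A) = A²*(6 + A)² (D(A) = ((6 + A)*A)² = (A*(6 + A))² = A²*(6 + A)²)
(D(-55) - 1472) + 1798 = ((-55)²*(6 - 55)² - 1472) + 1798 = (3025*(-49)² - 1472) + 1798 = (3025*2401 - 1472) + 1798 = (7263025 - 1472) + 1798 = 7261553 + 1798 = 7263351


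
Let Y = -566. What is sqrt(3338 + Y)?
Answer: 6*sqrt(77) ≈ 52.650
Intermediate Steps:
sqrt(3338 + Y) = sqrt(3338 - 566) = sqrt(2772) = 6*sqrt(77)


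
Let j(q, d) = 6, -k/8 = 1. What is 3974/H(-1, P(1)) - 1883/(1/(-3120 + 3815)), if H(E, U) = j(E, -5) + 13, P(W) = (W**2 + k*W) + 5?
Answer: -24861041/19 ≈ -1.3085e+6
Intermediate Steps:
k = -8 (k = -8*1 = -8)
P(W) = 5 + W**2 - 8*W (P(W) = (W**2 - 8*W) + 5 = 5 + W**2 - 8*W)
H(E, U) = 19 (H(E, U) = 6 + 13 = 19)
3974/H(-1, P(1)) - 1883/(1/(-3120 + 3815)) = 3974/19 - 1883/(1/(-3120 + 3815)) = 3974*(1/19) - 1883/(1/695) = 3974/19 - 1883/1/695 = 3974/19 - 1883*695 = 3974/19 - 1308685 = -24861041/19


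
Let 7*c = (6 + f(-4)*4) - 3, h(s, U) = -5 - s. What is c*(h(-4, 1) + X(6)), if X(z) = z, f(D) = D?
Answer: -65/7 ≈ -9.2857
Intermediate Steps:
c = -13/7 (c = ((6 - 4*4) - 3)/7 = ((6 - 16) - 3)/7 = (-10 - 3)/7 = (⅐)*(-13) = -13/7 ≈ -1.8571)
c*(h(-4, 1) + X(6)) = -13*((-5 - 1*(-4)) + 6)/7 = -13*((-5 + 4) + 6)/7 = -13*(-1 + 6)/7 = -13/7*5 = -65/7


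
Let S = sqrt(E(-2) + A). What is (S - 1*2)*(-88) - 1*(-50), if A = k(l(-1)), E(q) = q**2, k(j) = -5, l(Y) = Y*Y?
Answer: 226 - 88*I ≈ 226.0 - 88.0*I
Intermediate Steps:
l(Y) = Y**2
A = -5
S = I (S = sqrt((-2)**2 - 5) = sqrt(4 - 5) = sqrt(-1) = I ≈ 1.0*I)
(S - 1*2)*(-88) - 1*(-50) = (I - 1*2)*(-88) - 1*(-50) = (I - 2)*(-88) + 50 = (-2 + I)*(-88) + 50 = (176 - 88*I) + 50 = 226 - 88*I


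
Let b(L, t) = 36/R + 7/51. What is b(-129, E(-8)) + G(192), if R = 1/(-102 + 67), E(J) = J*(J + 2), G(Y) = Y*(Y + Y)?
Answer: 3695875/51 ≈ 72468.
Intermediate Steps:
G(Y) = 2*Y**2 (G(Y) = Y*(2*Y) = 2*Y**2)
E(J) = J*(2 + J)
R = -1/35 (R = 1/(-35) = -1/35 ≈ -0.028571)
b(L, t) = -64253/51 (b(L, t) = 36/(-1/35) + 7/51 = 36*(-35) + 7*(1/51) = -1260 + 7/51 = -64253/51)
b(-129, E(-8)) + G(192) = -64253/51 + 2*192**2 = -64253/51 + 2*36864 = -64253/51 + 73728 = 3695875/51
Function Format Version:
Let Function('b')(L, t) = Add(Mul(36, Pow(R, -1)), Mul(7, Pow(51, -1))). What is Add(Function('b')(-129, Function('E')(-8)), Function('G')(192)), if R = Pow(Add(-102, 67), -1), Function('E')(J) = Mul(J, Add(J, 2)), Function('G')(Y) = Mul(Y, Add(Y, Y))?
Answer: Rational(3695875, 51) ≈ 72468.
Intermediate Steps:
Function('G')(Y) = Mul(2, Pow(Y, 2)) (Function('G')(Y) = Mul(Y, Mul(2, Y)) = Mul(2, Pow(Y, 2)))
Function('E')(J) = Mul(J, Add(2, J))
R = Rational(-1, 35) (R = Pow(-35, -1) = Rational(-1, 35) ≈ -0.028571)
Function('b')(L, t) = Rational(-64253, 51) (Function('b')(L, t) = Add(Mul(36, Pow(Rational(-1, 35), -1)), Mul(7, Pow(51, -1))) = Add(Mul(36, -35), Mul(7, Rational(1, 51))) = Add(-1260, Rational(7, 51)) = Rational(-64253, 51))
Add(Function('b')(-129, Function('E')(-8)), Function('G')(192)) = Add(Rational(-64253, 51), Mul(2, Pow(192, 2))) = Add(Rational(-64253, 51), Mul(2, 36864)) = Add(Rational(-64253, 51), 73728) = Rational(3695875, 51)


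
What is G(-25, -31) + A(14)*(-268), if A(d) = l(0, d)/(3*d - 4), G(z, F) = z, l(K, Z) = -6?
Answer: 329/19 ≈ 17.316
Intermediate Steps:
A(d) = -6/(-4 + 3*d) (A(d) = -6/(3*d - 4) = -6/(-4 + 3*d))
G(-25, -31) + A(14)*(-268) = -25 - 6/(-4 + 3*14)*(-268) = -25 - 6/(-4 + 42)*(-268) = -25 - 6/38*(-268) = -25 - 6*1/38*(-268) = -25 - 3/19*(-268) = -25 + 804/19 = 329/19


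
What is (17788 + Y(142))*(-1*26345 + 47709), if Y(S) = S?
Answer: 383056520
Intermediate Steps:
(17788 + Y(142))*(-1*26345 + 47709) = (17788 + 142)*(-1*26345 + 47709) = 17930*(-26345 + 47709) = 17930*21364 = 383056520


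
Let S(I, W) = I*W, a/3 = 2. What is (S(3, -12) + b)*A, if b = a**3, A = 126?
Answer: 22680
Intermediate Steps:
a = 6 (a = 3*2 = 6)
b = 216 (b = 6**3 = 216)
(S(3, -12) + b)*A = (3*(-12) + 216)*126 = (-36 + 216)*126 = 180*126 = 22680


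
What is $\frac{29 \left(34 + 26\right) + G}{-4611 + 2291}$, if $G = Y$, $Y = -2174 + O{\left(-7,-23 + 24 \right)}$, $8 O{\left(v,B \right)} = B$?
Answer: $\frac{3471}{18560} \approx 0.18702$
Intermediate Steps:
$O{\left(v,B \right)} = \frac{B}{8}$
$Y = - \frac{17391}{8}$ ($Y = -2174 + \frac{-23 + 24}{8} = -2174 + \frac{1}{8} \cdot 1 = -2174 + \frac{1}{8} = - \frac{17391}{8} \approx -2173.9$)
$G = - \frac{17391}{8} \approx -2173.9$
$\frac{29 \left(34 + 26\right) + G}{-4611 + 2291} = \frac{29 \left(34 + 26\right) - \frac{17391}{8}}{-4611 + 2291} = \frac{29 \cdot 60 - \frac{17391}{8}}{-2320} = \left(1740 - \frac{17391}{8}\right) \left(- \frac{1}{2320}\right) = \left(- \frac{3471}{8}\right) \left(- \frac{1}{2320}\right) = \frac{3471}{18560}$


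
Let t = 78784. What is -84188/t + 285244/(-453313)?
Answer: -15159044535/8928452848 ≈ -1.6978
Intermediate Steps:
-84188/t + 285244/(-453313) = -84188/78784 + 285244/(-453313) = -84188*1/78784 + 285244*(-1/453313) = -21047/19696 - 285244/453313 = -15159044535/8928452848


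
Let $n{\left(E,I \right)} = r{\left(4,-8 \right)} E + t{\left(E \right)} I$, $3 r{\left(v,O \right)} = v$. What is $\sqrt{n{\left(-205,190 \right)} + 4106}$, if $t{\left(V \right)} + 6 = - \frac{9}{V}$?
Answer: $\frac{8 \sqrt{638493}}{123} \approx 51.971$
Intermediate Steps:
$r{\left(v,O \right)} = \frac{v}{3}$
$t{\left(V \right)} = -6 - \frac{9}{V}$
$n{\left(E,I \right)} = \frac{4 E}{3} + I \left(-6 - \frac{9}{E}\right)$ ($n{\left(E,I \right)} = \frac{1}{3} \cdot 4 E + \left(-6 - \frac{9}{E}\right) I = \frac{4 E}{3} + I \left(-6 - \frac{9}{E}\right)$)
$\sqrt{n{\left(-205,190 \right)} + 4106} = \sqrt{\left(\left(-6\right) 190 + \frac{4}{3} \left(-205\right) - \frac{1710}{-205}\right) + 4106} = \sqrt{\left(-1140 - \frac{820}{3} - 1710 \left(- \frac{1}{205}\right)\right) + 4106} = \sqrt{\left(-1140 - \frac{820}{3} + \frac{342}{41}\right) + 4106} = \sqrt{- \frac{172814}{123} + 4106} = \sqrt{\frac{332224}{123}} = \frac{8 \sqrt{638493}}{123}$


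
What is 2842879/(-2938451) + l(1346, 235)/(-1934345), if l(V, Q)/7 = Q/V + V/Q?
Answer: -248494499909812541/256842725864556350 ≈ -0.96750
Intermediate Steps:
l(V, Q) = 7*Q/V + 7*V/Q (l(V, Q) = 7*(Q/V + V/Q) = 7*Q/V + 7*V/Q)
2842879/(-2938451) + l(1346, 235)/(-1934345) = 2842879/(-2938451) + (7*235/1346 + 7*1346/235)/(-1934345) = 2842879*(-1/2938451) + (7*235*(1/1346) + 7*1346*(1/235))*(-1/1934345) = -2842879/2938451 + (1645/1346 + 9422/235)*(-1/1934345) = -2842879/2938451 + (13068587/316310)*(-1/1934345) = -2842879/2938451 - 1866941/87407523850 = -248494499909812541/256842725864556350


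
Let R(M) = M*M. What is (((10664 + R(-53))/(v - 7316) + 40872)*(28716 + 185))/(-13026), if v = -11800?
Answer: -836304682177/9222408 ≈ -90682.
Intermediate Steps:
R(M) = M²
(((10664 + R(-53))/(v - 7316) + 40872)*(28716 + 185))/(-13026) = (((10664 + (-53)²)/(-11800 - 7316) + 40872)*(28716 + 185))/(-13026) = (((10664 + 2809)/(-19116) + 40872)*28901)*(-1/13026) = ((13473*(-1/19116) + 40872)*28901)*(-1/13026) = ((-499/708 + 40872)*28901)*(-1/13026) = ((28936877/708)*28901)*(-1/13026) = (836304682177/708)*(-1/13026) = -836304682177/9222408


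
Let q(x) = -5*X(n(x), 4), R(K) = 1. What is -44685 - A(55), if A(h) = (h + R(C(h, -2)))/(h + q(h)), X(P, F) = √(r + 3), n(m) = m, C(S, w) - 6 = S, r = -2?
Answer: -1117153/25 ≈ -44686.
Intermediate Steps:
C(S, w) = 6 + S
X(P, F) = 1 (X(P, F) = √(-2 + 3) = √1 = 1)
q(x) = -5 (q(x) = -5*1 = -5)
A(h) = (1 + h)/(-5 + h) (A(h) = (h + 1)/(h - 5) = (1 + h)/(-5 + h))
-44685 - A(55) = -44685 - (1 + 55)/(-5 + 55) = -44685 - 56/50 = -44685 - 1*28/25 = -44685 - 28/25 = -1117153/25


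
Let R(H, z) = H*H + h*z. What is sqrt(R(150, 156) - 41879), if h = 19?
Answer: 7*I*sqrt(335) ≈ 128.12*I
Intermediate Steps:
R(H, z) = H**2 + 19*z (R(H, z) = H*H + 19*z = H**2 + 19*z)
sqrt(R(150, 156) - 41879) = sqrt((150**2 + 19*156) - 41879) = sqrt((22500 + 2964) - 41879) = sqrt(25464 - 41879) = sqrt(-16415) = 7*I*sqrt(335)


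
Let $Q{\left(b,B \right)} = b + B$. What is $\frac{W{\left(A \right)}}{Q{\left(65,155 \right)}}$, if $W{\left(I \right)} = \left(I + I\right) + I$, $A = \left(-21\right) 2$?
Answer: $- \frac{63}{110} \approx -0.57273$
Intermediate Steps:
$Q{\left(b,B \right)} = B + b$
$A = -42$
$W{\left(I \right)} = 3 I$ ($W{\left(I \right)} = 2 I + I = 3 I$)
$\frac{W{\left(A \right)}}{Q{\left(65,155 \right)}} = \frac{3 \left(-42\right)}{155 + 65} = - \frac{126}{220} = \left(-126\right) \frac{1}{220} = - \frac{63}{110}$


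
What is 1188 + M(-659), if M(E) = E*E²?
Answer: -286189991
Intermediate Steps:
M(E) = E³
1188 + M(-659) = 1188 + (-659)³ = 1188 - 286191179 = -286189991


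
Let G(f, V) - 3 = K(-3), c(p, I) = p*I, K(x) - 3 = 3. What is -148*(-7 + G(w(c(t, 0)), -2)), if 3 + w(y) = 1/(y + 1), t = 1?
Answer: -296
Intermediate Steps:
K(x) = 6 (K(x) = 3 + 3 = 6)
c(p, I) = I*p
w(y) = -3 + 1/(1 + y) (w(y) = -3 + 1/(y + 1) = -3 + 1/(1 + y))
G(f, V) = 9 (G(f, V) = 3 + 6 = 9)
-148*(-7 + G(w(c(t, 0)), -2)) = -148*(-7 + 9) = -148*2 = -296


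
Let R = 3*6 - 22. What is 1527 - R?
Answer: 1531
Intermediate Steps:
R = -4 (R = 18 - 22 = -4)
1527 - R = 1527 - 1*(-4) = 1527 + 4 = 1531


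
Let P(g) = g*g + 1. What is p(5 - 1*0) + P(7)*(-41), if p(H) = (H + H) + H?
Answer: -2035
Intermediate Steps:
P(g) = 1 + g² (P(g) = g² + 1 = 1 + g²)
p(H) = 3*H (p(H) = 2*H + H = 3*H)
p(5 - 1*0) + P(7)*(-41) = 3*(5 - 1*0) + (1 + 7²)*(-41) = 3*(5 + 0) + (1 + 49)*(-41) = 3*5 + 50*(-41) = 15 - 2050 = -2035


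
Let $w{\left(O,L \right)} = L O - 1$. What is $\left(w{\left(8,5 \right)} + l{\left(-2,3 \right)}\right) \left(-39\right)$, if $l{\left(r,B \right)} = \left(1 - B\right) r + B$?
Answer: $-1794$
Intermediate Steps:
$w{\left(O,L \right)} = -1 + L O$
$l{\left(r,B \right)} = B + r \left(1 - B\right)$ ($l{\left(r,B \right)} = r \left(1 - B\right) + B = B + r \left(1 - B\right)$)
$\left(w{\left(8,5 \right)} + l{\left(-2,3 \right)}\right) \left(-39\right) = \left(\left(-1 + 5 \cdot 8\right) - \left(-1 - 6\right)\right) \left(-39\right) = \left(\left(-1 + 40\right) + \left(3 - 2 + 6\right)\right) \left(-39\right) = \left(39 + 7\right) \left(-39\right) = 46 \left(-39\right) = -1794$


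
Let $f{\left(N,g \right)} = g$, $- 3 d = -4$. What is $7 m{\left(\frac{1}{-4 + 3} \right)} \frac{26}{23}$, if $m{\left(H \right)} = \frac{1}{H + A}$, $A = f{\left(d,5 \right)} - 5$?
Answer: $- \frac{182}{23} \approx -7.913$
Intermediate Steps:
$d = \frac{4}{3}$ ($d = \left(- \frac{1}{3}\right) \left(-4\right) = \frac{4}{3} \approx 1.3333$)
$A = 0$ ($A = 5 - 5 = 0$)
$m{\left(H \right)} = \frac{1}{H}$ ($m{\left(H \right)} = \frac{1}{H + 0} = \frac{1}{H}$)
$7 m{\left(\frac{1}{-4 + 3} \right)} \frac{26}{23} = \frac{7}{\frac{1}{-4 + 3}} \cdot \frac{26}{23} = \frac{7}{\frac{1}{-1}} \cdot 26 \cdot \frac{1}{23} = \frac{7}{-1} \cdot \frac{26}{23} = 7 \left(-1\right) \frac{26}{23} = \left(-7\right) \frac{26}{23} = - \frac{182}{23}$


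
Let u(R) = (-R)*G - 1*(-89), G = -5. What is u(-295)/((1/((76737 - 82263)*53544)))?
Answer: 410095423584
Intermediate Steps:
u(R) = 89 + 5*R (u(R) = -R*(-5) - 1*(-89) = 5*R + 89 = 89 + 5*R)
u(-295)/((1/((76737 - 82263)*53544))) = (89 + 5*(-295))/((1/((76737 - 82263)*53544))) = (89 - 1475)/(((1/53544)/(-5526))) = -1386/((-1/5526*1/53544)) = -1386/(-1/295884144) = -1386*(-295884144) = 410095423584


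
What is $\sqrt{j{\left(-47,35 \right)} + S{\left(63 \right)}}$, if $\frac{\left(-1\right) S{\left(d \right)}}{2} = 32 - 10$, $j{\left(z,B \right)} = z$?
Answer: $i \sqrt{91} \approx 9.5394 i$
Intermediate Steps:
$S{\left(d \right)} = -44$ ($S{\left(d \right)} = - 2 \left(32 - 10\right) = \left(-2\right) 22 = -44$)
$\sqrt{j{\left(-47,35 \right)} + S{\left(63 \right)}} = \sqrt{-47 - 44} = \sqrt{-91} = i \sqrt{91}$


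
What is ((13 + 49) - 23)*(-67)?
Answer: -2613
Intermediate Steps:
((13 + 49) - 23)*(-67) = (62 - 23)*(-67) = 39*(-67) = -2613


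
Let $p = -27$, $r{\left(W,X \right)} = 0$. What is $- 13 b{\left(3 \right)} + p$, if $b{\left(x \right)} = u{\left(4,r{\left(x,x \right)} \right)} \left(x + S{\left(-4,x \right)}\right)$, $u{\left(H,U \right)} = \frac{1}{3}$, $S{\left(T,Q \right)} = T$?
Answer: $- \frac{68}{3} \approx -22.667$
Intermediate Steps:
$u{\left(H,U \right)} = \frac{1}{3}$
$b{\left(x \right)} = - \frac{4}{3} + \frac{x}{3}$ ($b{\left(x \right)} = \frac{x - 4}{3} = \frac{-4 + x}{3} = - \frac{4}{3} + \frac{x}{3}$)
$- 13 b{\left(3 \right)} + p = - 13 \left(- \frac{4}{3} + \frac{1}{3} \cdot 3\right) - 27 = - 13 \left(- \frac{4}{3} + 1\right) - 27 = \left(-13\right) \left(- \frac{1}{3}\right) - 27 = \frac{13}{3} - 27 = - \frac{68}{3}$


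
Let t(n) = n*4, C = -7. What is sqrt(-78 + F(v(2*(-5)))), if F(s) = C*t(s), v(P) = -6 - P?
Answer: I*sqrt(190) ≈ 13.784*I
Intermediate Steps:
t(n) = 4*n
F(s) = -28*s
sqrt(-78 + F(v(2*(-5)))) = sqrt(-78 - 28*(-6 - 2*(-5))) = sqrt(-78 - 28*(-6 - 1*(-10))) = sqrt(-78 - 28*(-6 + 10)) = sqrt(-78 - 28*4) = sqrt(-78 - 112) = sqrt(-190) = I*sqrt(190)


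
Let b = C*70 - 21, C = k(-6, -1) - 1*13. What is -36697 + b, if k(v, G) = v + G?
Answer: -38118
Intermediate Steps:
k(v, G) = G + v
C = -20 (C = (-1 - 6) - 1*13 = -7 - 13 = -20)
b = -1421 (b = -20*70 - 21 = -1400 - 21 = -1421)
-36697 + b = -36697 - 1421 = -38118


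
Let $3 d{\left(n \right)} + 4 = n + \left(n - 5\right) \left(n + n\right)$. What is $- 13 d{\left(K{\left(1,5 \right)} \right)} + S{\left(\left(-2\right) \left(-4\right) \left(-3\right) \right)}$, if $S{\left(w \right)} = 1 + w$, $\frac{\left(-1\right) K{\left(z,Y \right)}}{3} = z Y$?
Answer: $- \frac{7622}{3} \approx -2540.7$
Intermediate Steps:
$K{\left(z,Y \right)} = - 3 Y z$ ($K{\left(z,Y \right)} = - 3 z Y = - 3 Y z$)
$d{\left(n \right)} = - \frac{4}{3} + \frac{n}{3} + \frac{2 n \left(-5 + n\right)}{3}$ ($d{\left(n \right)} = - \frac{4}{3} + \frac{n + \left(n - 5\right) \left(n + n\right)}{3} = - \frac{4}{3} + \frac{n + \left(-5 + n\right) 2 n}{3} = - \frac{4}{3} + \frac{n + 2 n \left(-5 + n\right)}{3} = - \frac{4}{3} + \left(\frac{n}{3} + \frac{2 n \left(-5 + n\right)}{3}\right) = - \frac{4}{3} + \frac{n}{3} + \frac{2 n \left(-5 + n\right)}{3}$)
$- 13 d{\left(K{\left(1,5 \right)} \right)} + S{\left(\left(-2\right) \left(-4\right) \left(-3\right) \right)} = - 13 \left(- \frac{4}{3} - 3 \left(\left(-3\right) 5 \cdot 1\right) + \frac{2 \left(\left(-3\right) 5 \cdot 1\right)^{2}}{3}\right) + \left(1 + \left(-2\right) \left(-4\right) \left(-3\right)\right) = - 13 \left(- \frac{4}{3} - -45 + \frac{2 \left(-15\right)^{2}}{3}\right) + \left(1 + 8 \left(-3\right)\right) = - 13 \left(- \frac{4}{3} + 45 + \frac{2}{3} \cdot 225\right) + \left(1 - 24\right) = - 13 \left(- \frac{4}{3} + 45 + 150\right) - 23 = \left(-13\right) \frac{581}{3} - 23 = - \frac{7553}{3} - 23 = - \frac{7622}{3}$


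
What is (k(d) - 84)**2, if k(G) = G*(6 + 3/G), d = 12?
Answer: 81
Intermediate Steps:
(k(d) - 84)**2 = ((3 + 6*12) - 84)**2 = ((3 + 72) - 84)**2 = (75 - 84)**2 = (-9)**2 = 81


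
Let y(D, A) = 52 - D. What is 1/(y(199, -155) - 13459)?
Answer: -1/13606 ≈ -7.3497e-5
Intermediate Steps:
1/(y(199, -155) - 13459) = 1/((52 - 1*199) - 13459) = 1/((52 - 199) - 13459) = 1/(-147 - 13459) = 1/(-13606) = -1/13606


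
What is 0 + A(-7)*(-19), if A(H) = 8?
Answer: -152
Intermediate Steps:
0 + A(-7)*(-19) = 0 + 8*(-19) = 0 - 152 = -152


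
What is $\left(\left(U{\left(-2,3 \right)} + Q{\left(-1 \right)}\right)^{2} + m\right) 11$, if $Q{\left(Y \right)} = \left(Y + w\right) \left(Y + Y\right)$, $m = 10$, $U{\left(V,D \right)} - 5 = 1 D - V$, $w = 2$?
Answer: $814$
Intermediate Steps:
$U{\left(V,D \right)} = 5 + D - V$ ($U{\left(V,D \right)} = 5 + \left(1 D - V\right) = 5 + \left(D - V\right) = 5 + D - V$)
$Q{\left(Y \right)} = 2 Y \left(2 + Y\right)$ ($Q{\left(Y \right)} = \left(Y + 2\right) \left(Y + Y\right) = \left(2 + Y\right) 2 Y = 2 Y \left(2 + Y\right)$)
$\left(\left(U{\left(-2,3 \right)} + Q{\left(-1 \right)}\right)^{2} + m\right) 11 = \left(\left(\left(5 + 3 - -2\right) + 2 \left(-1\right) \left(2 - 1\right)\right)^{2} + 10\right) 11 = \left(\left(\left(5 + 3 + 2\right) + 2 \left(-1\right) 1\right)^{2} + 10\right) 11 = \left(\left(10 - 2\right)^{2} + 10\right) 11 = \left(8^{2} + 10\right) 11 = \left(64 + 10\right) 11 = 74 \cdot 11 = 814$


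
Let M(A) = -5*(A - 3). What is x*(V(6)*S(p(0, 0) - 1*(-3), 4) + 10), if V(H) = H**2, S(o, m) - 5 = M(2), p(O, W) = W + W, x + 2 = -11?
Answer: -4810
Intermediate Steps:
x = -13 (x = -2 - 11 = -13)
M(A) = 15 - 5*A (M(A) = -5*(-3 + A) = 15 - 5*A)
p(O, W) = 2*W
S(o, m) = 10 (S(o, m) = 5 + (15 - 5*2) = 5 + (15 - 10) = 5 + 5 = 10)
x*(V(6)*S(p(0, 0) - 1*(-3), 4) + 10) = -13*(6**2*10 + 10) = -13*(36*10 + 10) = -13*(360 + 10) = -13*370 = -4810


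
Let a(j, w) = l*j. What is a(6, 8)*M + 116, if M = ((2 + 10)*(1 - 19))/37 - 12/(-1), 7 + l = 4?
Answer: 188/37 ≈ 5.0811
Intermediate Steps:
l = -3 (l = -7 + 4 = -3)
a(j, w) = -3*j
M = 228/37 (M = (12*(-18))*(1/37) - 12*(-1) = -216*1/37 + 12 = -216/37 + 12 = 228/37 ≈ 6.1622)
a(6, 8)*M + 116 = -3*6*(228/37) + 116 = -18*228/37 + 116 = -4104/37 + 116 = 188/37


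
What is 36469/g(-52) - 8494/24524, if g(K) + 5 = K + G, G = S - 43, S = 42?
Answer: -111857301/177799 ≈ -629.12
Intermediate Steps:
G = -1 (G = 42 - 43 = -1)
g(K) = -6 + K (g(K) = -5 + (K - 1) = -5 + (-1 + K) = -6 + K)
36469/g(-52) - 8494/24524 = 36469/(-6 - 52) - 8494/24524 = 36469/(-58) - 8494*1/24524 = 36469*(-1/58) - 4247/12262 = -36469/58 - 4247/12262 = -111857301/177799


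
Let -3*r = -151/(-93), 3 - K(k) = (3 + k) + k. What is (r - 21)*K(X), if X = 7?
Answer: 84140/279 ≈ 301.58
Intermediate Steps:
K(k) = -2*k (K(k) = 3 - ((3 + k) + k) = 3 - (3 + 2*k) = 3 + (-3 - 2*k) = -2*k)
r = -151/279 (r = -(-151)/(3*(-93)) = -(-151)*(-1)/(3*93) = -1/3*151/93 = -151/279 ≈ -0.54122)
(r - 21)*K(X) = (-151/279 - 21)*(-2*7) = -6010/279*(-14) = 84140/279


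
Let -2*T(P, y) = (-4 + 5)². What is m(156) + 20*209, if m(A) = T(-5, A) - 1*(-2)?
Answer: 8363/2 ≈ 4181.5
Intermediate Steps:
T(P, y) = -½ (T(P, y) = -(-4 + 5)²/2 = -½*1² = -½*1 = -½)
m(A) = 3/2 (m(A) = -½ - 1*(-2) = -½ + 2 = 3/2)
m(156) + 20*209 = 3/2 + 20*209 = 3/2 + 4180 = 8363/2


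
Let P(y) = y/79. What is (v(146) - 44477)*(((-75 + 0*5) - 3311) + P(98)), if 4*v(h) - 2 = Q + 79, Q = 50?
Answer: 11884214673/79 ≈ 1.5043e+8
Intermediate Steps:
P(y) = y/79 (P(y) = y*(1/79) = y/79)
v(h) = 131/4 (v(h) = ½ + (50 + 79)/4 = ½ + (¼)*129 = ½ + 129/4 = 131/4)
(v(146) - 44477)*(((-75 + 0*5) - 3311) + P(98)) = (131/4 - 44477)*(((-75 + 0*5) - 3311) + (1/79)*98) = -177777*(((-75 + 0) - 3311) + 98/79)/4 = -177777*((-75 - 3311) + 98/79)/4 = -177777*(-3386 + 98/79)/4 = -177777/4*(-267396/79) = 11884214673/79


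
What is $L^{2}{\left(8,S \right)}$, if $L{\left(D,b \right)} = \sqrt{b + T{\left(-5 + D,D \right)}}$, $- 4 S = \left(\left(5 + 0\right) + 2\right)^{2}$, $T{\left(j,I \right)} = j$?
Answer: $- \frac{37}{4} \approx -9.25$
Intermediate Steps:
$S = - \frac{49}{4}$ ($S = - \frac{\left(\left(5 + 0\right) + 2\right)^{2}}{4} = - \frac{\left(5 + 2\right)^{2}}{4} = - \frac{7^{2}}{4} = \left(- \frac{1}{4}\right) 49 = - \frac{49}{4} \approx -12.25$)
$L{\left(D,b \right)} = \sqrt{-5 + D + b}$ ($L{\left(D,b \right)} = \sqrt{b + \left(-5 + D\right)} = \sqrt{-5 + D + b}$)
$L^{2}{\left(8,S \right)} = \left(\sqrt{-5 + 8 - \frac{49}{4}}\right)^{2} = \left(\sqrt{- \frac{37}{4}}\right)^{2} = \left(\frac{i \sqrt{37}}{2}\right)^{2} = - \frac{37}{4}$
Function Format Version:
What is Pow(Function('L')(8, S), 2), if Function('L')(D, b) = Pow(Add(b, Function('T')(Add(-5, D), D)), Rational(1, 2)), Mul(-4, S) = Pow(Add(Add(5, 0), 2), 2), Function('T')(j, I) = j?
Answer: Rational(-37, 4) ≈ -9.2500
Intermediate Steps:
S = Rational(-49, 4) (S = Mul(Rational(-1, 4), Pow(Add(Add(5, 0), 2), 2)) = Mul(Rational(-1, 4), Pow(Add(5, 2), 2)) = Mul(Rational(-1, 4), Pow(7, 2)) = Mul(Rational(-1, 4), 49) = Rational(-49, 4) ≈ -12.250)
Function('L')(D, b) = Pow(Add(-5, D, b), Rational(1, 2)) (Function('L')(D, b) = Pow(Add(b, Add(-5, D)), Rational(1, 2)) = Pow(Add(-5, D, b), Rational(1, 2)))
Pow(Function('L')(8, S), 2) = Pow(Pow(Add(-5, 8, Rational(-49, 4)), Rational(1, 2)), 2) = Pow(Pow(Rational(-37, 4), Rational(1, 2)), 2) = Pow(Mul(Rational(1, 2), I, Pow(37, Rational(1, 2))), 2) = Rational(-37, 4)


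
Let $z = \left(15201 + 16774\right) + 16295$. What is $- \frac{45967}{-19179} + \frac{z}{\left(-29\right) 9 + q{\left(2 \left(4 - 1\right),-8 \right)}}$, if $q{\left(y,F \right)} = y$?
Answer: $- \frac{60936583}{326043} \approx -186.9$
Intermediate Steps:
$z = 48270$ ($z = 31975 + 16295 = 48270$)
$- \frac{45967}{-19179} + \frac{z}{\left(-29\right) 9 + q{\left(2 \left(4 - 1\right),-8 \right)}} = - \frac{45967}{-19179} + \frac{48270}{\left(-29\right) 9 + 2 \left(4 - 1\right)} = \left(-45967\right) \left(- \frac{1}{19179}\right) + \frac{48270}{-261 + 2 \cdot 3} = \frac{45967}{19179} + \frac{48270}{-261 + 6} = \frac{45967}{19179} + \frac{48270}{-255} = \frac{45967}{19179} + 48270 \left(- \frac{1}{255}\right) = \frac{45967}{19179} - \frac{3218}{17} = - \frac{60936583}{326043}$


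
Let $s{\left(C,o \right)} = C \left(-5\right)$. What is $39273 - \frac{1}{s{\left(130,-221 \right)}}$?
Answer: $\frac{25527451}{650} \approx 39273.0$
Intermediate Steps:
$s{\left(C,o \right)} = - 5 C$
$39273 - \frac{1}{s{\left(130,-221 \right)}} = 39273 - \frac{1}{\left(-5\right) 130} = 39273 - \frac{1}{-650} = 39273 - - \frac{1}{650} = 39273 + \frac{1}{650} = \frac{25527451}{650}$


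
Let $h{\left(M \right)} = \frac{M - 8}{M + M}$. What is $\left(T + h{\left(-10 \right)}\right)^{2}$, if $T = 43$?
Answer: $\frac{192721}{100} \approx 1927.2$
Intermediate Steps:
$h{\left(M \right)} = \frac{-8 + M}{2 M}$
$\left(T + h{\left(-10 \right)}\right)^{2} = \left(43 + \frac{-8 - 10}{2 \left(-10\right)}\right)^{2} = \left(43 + \frac{1}{2} \left(- \frac{1}{10}\right) \left(-18\right)\right)^{2} = \left(43 + \frac{9}{10}\right)^{2} = \left(\frac{439}{10}\right)^{2} = \frac{192721}{100}$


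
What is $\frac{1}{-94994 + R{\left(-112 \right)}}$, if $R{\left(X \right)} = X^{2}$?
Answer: $- \frac{1}{82450} \approx -1.2129 \cdot 10^{-5}$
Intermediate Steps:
$\frac{1}{-94994 + R{\left(-112 \right)}} = \frac{1}{-94994 + \left(-112\right)^{2}} = \frac{1}{-94994 + 12544} = \frac{1}{-82450} = - \frac{1}{82450}$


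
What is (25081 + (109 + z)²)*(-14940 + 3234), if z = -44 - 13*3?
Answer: -301511442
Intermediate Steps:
z = -83 (z = -44 - 39 = -83)
(25081 + (109 + z)²)*(-14940 + 3234) = (25081 + (109 - 83)²)*(-14940 + 3234) = (25081 + 26²)*(-11706) = (25081 + 676)*(-11706) = 25757*(-11706) = -301511442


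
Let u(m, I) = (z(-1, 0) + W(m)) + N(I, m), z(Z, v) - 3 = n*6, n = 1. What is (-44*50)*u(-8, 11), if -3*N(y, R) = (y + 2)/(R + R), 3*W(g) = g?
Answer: -87175/6 ≈ -14529.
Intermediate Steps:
W(g) = g/3
z(Z, v) = 9 (z(Z, v) = 3 + 1*6 = 3 + 6 = 9)
N(y, R) = -(2 + y)/(6*R) (N(y, R) = -(y + 2)/(3*(R + R)) = -(2 + y)/(3*(2*R)) = -(2 + y)*1/(2*R)/3 = -(2 + y)/(6*R))
u(m, I) = 9 + m/3 + (-2 - I)/(6*m) (u(m, I) = (9 + m/3) + (-2 - I)/(6*m) = 9 + m/3 + (-2 - I)/(6*m))
(-44*50)*u(-8, 11) = (-44*50)*((⅙)*(-2 - 1*11 + 2*(-8)*(27 - 8))/(-8)) = -1100*(-1)*(-2 - 11 + 2*(-8)*19)/(3*8) = -1100*(-1)*(-2 - 11 - 304)/(3*8) = -1100*(-1)*(-317)/(3*8) = -2200*317/48 = -87175/6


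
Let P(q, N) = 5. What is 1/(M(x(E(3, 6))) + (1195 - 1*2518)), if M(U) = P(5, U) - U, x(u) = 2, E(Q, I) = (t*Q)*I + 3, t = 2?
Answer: -1/1320 ≈ -0.00075758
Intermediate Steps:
E(Q, I) = 3 + 2*I*Q (E(Q, I) = (2*Q)*I + 3 = 2*I*Q + 3 = 3 + 2*I*Q)
M(U) = 5 - U
1/(M(x(E(3, 6))) + (1195 - 1*2518)) = 1/((5 - 1*2) + (1195 - 1*2518)) = 1/((5 - 2) + (1195 - 2518)) = 1/(3 - 1323) = 1/(-1320) = -1/1320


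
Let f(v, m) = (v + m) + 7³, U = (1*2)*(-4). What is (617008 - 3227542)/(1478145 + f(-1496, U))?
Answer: -435089/246164 ≈ -1.7675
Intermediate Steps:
U = -8 (U = 2*(-4) = -8)
f(v, m) = 343 + m + v (f(v, m) = (m + v) + 343 = 343 + m + v)
(617008 - 3227542)/(1478145 + f(-1496, U)) = (617008 - 3227542)/(1478145 + (343 - 8 - 1496)) = -2610534/(1478145 - 1161) = -2610534/1476984 = -2610534*1/1476984 = -435089/246164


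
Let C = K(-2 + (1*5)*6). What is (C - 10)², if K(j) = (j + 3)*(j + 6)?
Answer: 1089936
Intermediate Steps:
K(j) = (3 + j)*(6 + j)
C = 1054 (C = 18 + (-2 + (1*5)*6)² + 9*(-2 + (1*5)*6) = 18 + (-2 + 5*6)² + 9*(-2 + 5*6) = 18 + (-2 + 30)² + 9*(-2 + 30) = 18 + 28² + 9*28 = 18 + 784 + 252 = 1054)
(C - 10)² = (1054 - 10)² = 1044² = 1089936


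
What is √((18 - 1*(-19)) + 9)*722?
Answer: 722*√46 ≈ 4896.8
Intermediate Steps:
√((18 - 1*(-19)) + 9)*722 = √((18 + 19) + 9)*722 = √(37 + 9)*722 = √46*722 = 722*√46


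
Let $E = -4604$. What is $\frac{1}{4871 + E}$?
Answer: $\frac{1}{267} \approx 0.0037453$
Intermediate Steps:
$\frac{1}{4871 + E} = \frac{1}{4871 - 4604} = \frac{1}{267}$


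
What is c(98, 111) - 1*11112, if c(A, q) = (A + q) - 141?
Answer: -11044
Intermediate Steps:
c(A, q) = -141 + A + q
c(98, 111) - 1*11112 = (-141 + 98 + 111) - 1*11112 = 68 - 11112 = -11044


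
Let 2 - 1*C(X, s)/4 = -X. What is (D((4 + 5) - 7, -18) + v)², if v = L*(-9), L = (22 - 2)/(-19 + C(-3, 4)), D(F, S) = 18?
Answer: 352836/529 ≈ 666.99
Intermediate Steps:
C(X, s) = 8 + 4*X (C(X, s) = 8 - (-4)*X = 8 + 4*X)
L = -20/23 (L = (22 - 2)/(-19 + (8 + 4*(-3))) = 20/(-19 + (8 - 12)) = 20/(-19 - 4) = 20/(-23) = 20*(-1/23) = -20/23 ≈ -0.86957)
v = 180/23 (v = -20/23*(-9) = 180/23 ≈ 7.8261)
(D((4 + 5) - 7, -18) + v)² = (18 + 180/23)² = (594/23)² = 352836/529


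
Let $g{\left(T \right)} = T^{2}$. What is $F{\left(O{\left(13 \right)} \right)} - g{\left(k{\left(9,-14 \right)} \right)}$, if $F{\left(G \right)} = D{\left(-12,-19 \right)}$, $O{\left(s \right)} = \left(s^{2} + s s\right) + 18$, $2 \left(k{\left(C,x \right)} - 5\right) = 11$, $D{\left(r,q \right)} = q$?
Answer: $- \frac{517}{4} \approx -129.25$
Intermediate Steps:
$k{\left(C,x \right)} = \frac{21}{2}$ ($k{\left(C,x \right)} = 5 + \frac{1}{2} \cdot 11 = 5 + \frac{11}{2} = \frac{21}{2}$)
$O{\left(s \right)} = 18 + 2 s^{2}$ ($O{\left(s \right)} = \left(s^{2} + s^{2}\right) + 18 = 2 s^{2} + 18 = 18 + 2 s^{2}$)
$F{\left(G \right)} = -19$
$F{\left(O{\left(13 \right)} \right)} - g{\left(k{\left(9,-14 \right)} \right)} = -19 - \left(\frac{21}{2}\right)^{2} = -19 - \frac{441}{4} = - \frac{517}{4}$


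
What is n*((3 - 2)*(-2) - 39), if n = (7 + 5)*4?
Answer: -1968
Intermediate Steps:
n = 48 (n = 12*4 = 48)
n*((3 - 2)*(-2) - 39) = 48*((3 - 2)*(-2) - 39) = 48*(1*(-2) - 39) = 48*(-2 - 39) = 48*(-41) = -1968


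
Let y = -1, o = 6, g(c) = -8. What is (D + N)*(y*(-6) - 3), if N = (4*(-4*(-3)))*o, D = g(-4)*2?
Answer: 816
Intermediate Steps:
D = -16 (D = -8*2 = -16)
N = 288 (N = (4*(-4*(-3)))*6 = (4*12)*6 = 48*6 = 288)
(D + N)*(y*(-6) - 3) = (-16 + 288)*(-1*(-6) - 3) = 272*(6 - 3) = 272*3 = 816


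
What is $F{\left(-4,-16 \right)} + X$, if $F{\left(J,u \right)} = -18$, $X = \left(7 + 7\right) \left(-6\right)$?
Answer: $-102$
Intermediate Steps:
$X = -84$ ($X = 14 \left(-6\right) = -84$)
$F{\left(-4,-16 \right)} + X = -18 - 84 = -102$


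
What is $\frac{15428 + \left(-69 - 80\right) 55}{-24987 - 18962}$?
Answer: $- \frac{7233}{43949} \approx -0.16458$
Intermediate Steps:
$\frac{15428 + \left(-69 - 80\right) 55}{-24987 - 18962} = \frac{15428 - 8195}{-43949} = \left(15428 - 8195\right) \left(- \frac{1}{43949}\right) = 7233 \left(- \frac{1}{43949}\right) = - \frac{7233}{43949}$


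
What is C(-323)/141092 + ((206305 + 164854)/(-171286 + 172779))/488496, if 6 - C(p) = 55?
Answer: 593952277/3675066296592 ≈ 0.00016162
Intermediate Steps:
C(p) = -49 (C(p) = 6 - 1*55 = 6 - 55 = -49)
C(-323)/141092 + ((206305 + 164854)/(-171286 + 172779))/488496 = -49/141092 + ((206305 + 164854)/(-171286 + 172779))/488496 = -49*1/141092 + (371159/1493)*(1/488496) = -7/20156 + (371159*(1/1493))*(1/488496) = -7/20156 + (371159/1493)*(1/488496) = -7/20156 + 371159/729324528 = 593952277/3675066296592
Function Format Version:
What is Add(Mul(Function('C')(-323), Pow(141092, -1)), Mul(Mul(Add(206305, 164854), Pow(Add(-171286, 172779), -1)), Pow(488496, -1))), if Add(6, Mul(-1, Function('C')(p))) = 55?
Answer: Rational(593952277, 3675066296592) ≈ 0.00016162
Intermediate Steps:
Function('C')(p) = -49 (Function('C')(p) = Add(6, Mul(-1, 55)) = Add(6, -55) = -49)
Add(Mul(Function('C')(-323), Pow(141092, -1)), Mul(Mul(Add(206305, 164854), Pow(Add(-171286, 172779), -1)), Pow(488496, -1))) = Add(Mul(-49, Pow(141092, -1)), Mul(Mul(Add(206305, 164854), Pow(Add(-171286, 172779), -1)), Pow(488496, -1))) = Add(Mul(-49, Rational(1, 141092)), Mul(Mul(371159, Pow(1493, -1)), Rational(1, 488496))) = Add(Rational(-7, 20156), Mul(Mul(371159, Rational(1, 1493)), Rational(1, 488496))) = Add(Rational(-7, 20156), Mul(Rational(371159, 1493), Rational(1, 488496))) = Add(Rational(-7, 20156), Rational(371159, 729324528)) = Rational(593952277, 3675066296592)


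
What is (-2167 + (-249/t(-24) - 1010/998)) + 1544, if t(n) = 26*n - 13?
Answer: -198226083/317863 ≈ -623.62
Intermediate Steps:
t(n) = -13 + 26*n
(-2167 + (-249/t(-24) - 1010/998)) + 1544 = (-2167 + (-249/(-13 + 26*(-24)) - 1010/998)) + 1544 = (-2167 + (-249/(-13 - 624) - 1010*1/998)) + 1544 = (-2167 + (-249/(-637) - 505/499)) + 1544 = (-2167 + (-249*(-1/637) - 505/499)) + 1544 = (-2167 + (249/637 - 505/499)) + 1544 = (-2167 - 197434/317863) + 1544 = -689006555/317863 + 1544 = -198226083/317863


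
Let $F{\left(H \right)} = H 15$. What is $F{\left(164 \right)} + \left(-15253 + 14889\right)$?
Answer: $2096$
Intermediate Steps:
$F{\left(H \right)} = 15 H$
$F{\left(164 \right)} + \left(-15253 + 14889\right) = 15 \cdot 164 + \left(-15253 + 14889\right) = 2460 - 364 = 2096$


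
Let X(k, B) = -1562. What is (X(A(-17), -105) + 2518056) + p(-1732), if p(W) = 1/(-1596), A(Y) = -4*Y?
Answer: 4016324423/1596 ≈ 2.5165e+6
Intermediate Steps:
p(W) = -1/1596
(X(A(-17), -105) + 2518056) + p(-1732) = (-1562 + 2518056) - 1/1596 = 2516494 - 1/1596 = 4016324423/1596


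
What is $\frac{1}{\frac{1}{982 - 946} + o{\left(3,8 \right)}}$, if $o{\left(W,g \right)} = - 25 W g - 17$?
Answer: $- \frac{36}{22211} \approx -0.0016208$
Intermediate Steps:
$o{\left(W,g \right)} = -17 - 25 W g$ ($o{\left(W,g \right)} = - 25 W g - 17 = -17 - 25 W g$)
$\frac{1}{\frac{1}{982 - 946} + o{\left(3,8 \right)}} = \frac{1}{\frac{1}{982 - 946} - \left(17 + 75 \cdot 8\right)} = \frac{1}{\frac{1}{36} - 617} = \frac{1}{- \frac{22211}{36}} = - \frac{36}{22211}$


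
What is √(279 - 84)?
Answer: √195 ≈ 13.964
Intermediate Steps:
√(279 - 84) = √195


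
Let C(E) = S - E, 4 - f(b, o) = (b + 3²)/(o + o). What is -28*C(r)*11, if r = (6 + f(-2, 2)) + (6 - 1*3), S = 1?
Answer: 3157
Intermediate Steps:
f(b, o) = 4 - (9 + b)/(2*o) (f(b, o) = 4 - (b + 3²)/(o + o) = 4 - (b + 9)/(2*o) = 4 - (9 + b)*1/(2*o) = 4 - (9 + b)/(2*o))
r = 45/4 (r = (6 + (½)*(-9 - 1*(-2) + 8*2)/2) + (6 - 1*3) = (6 + (½)*(½)*(-9 + 2 + 16)) + (6 - 3) = (6 + (½)*(½)*9) + 3 = (6 + 9/4) + 3 = 33/4 + 3 = 45/4 ≈ 11.250)
C(E) = 1 - E
-28*C(r)*11 = -28*(1 - 1*45/4)*11 = -28*(1 - 45/4)*11 = -28*(-41/4)*11 = 287*11 = 3157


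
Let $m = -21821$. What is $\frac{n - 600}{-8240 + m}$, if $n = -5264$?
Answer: $\frac{5864}{30061} \approx 0.19507$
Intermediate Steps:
$\frac{n - 600}{-8240 + m} = \frac{-5264 - 600}{-8240 - 21821} = - \frac{5864}{-30061} = \left(-5864\right) \left(- \frac{1}{30061}\right) = \frac{5864}{30061}$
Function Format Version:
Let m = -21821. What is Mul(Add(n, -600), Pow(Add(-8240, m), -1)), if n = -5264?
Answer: Rational(5864, 30061) ≈ 0.19507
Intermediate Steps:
Mul(Add(n, -600), Pow(Add(-8240, m), -1)) = Mul(Add(-5264, -600), Pow(Add(-8240, -21821), -1)) = Mul(-5864, Pow(-30061, -1)) = Mul(-5864, Rational(-1, 30061)) = Rational(5864, 30061)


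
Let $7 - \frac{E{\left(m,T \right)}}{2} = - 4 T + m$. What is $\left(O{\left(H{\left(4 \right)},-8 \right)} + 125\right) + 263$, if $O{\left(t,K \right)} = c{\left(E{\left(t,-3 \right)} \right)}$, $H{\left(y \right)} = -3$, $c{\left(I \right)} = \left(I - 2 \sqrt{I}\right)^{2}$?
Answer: $388 + 32 i \approx 388.0 + 32.0 i$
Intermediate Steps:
$E{\left(m,T \right)} = 14 - 2 m + 8 T$ ($E{\left(m,T \right)} = 14 - 2 \left(- 4 T + m\right) = 14 - 2 \left(m - 4 T\right) = 14 + \left(- 2 m + 8 T\right) = 14 - 2 m + 8 T$)
$O{\left(t,K \right)} = \left(10 + 2 t + 2 \sqrt{-10 - 2 t}\right)^{2}$ ($O{\left(t,K \right)} = \left(- (14 - 2 t + 8 \left(-3\right)) + 2 \sqrt{14 - 2 t + 8 \left(-3\right)}\right)^{2} = \left(- (14 - 2 t - 24) + 2 \sqrt{14 - 2 t - 24}\right)^{2} = \left(- (-10 - 2 t) + 2 \sqrt{-10 - 2 t}\right)^{2} = \left(\left(10 + 2 t\right) + 2 \sqrt{-10 - 2 t}\right)^{2} = \left(10 + 2 t + 2 \sqrt{-10 - 2 t}\right)^{2}$)
$\left(O{\left(H{\left(4 \right)},-8 \right)} + 125\right) + 263 = \left(4 \left(5 - 3 + \sqrt{2} \sqrt{-5 - -3}\right)^{2} + 125\right) + 263 = \left(4 \left(5 - 3 + \sqrt{2} \sqrt{-5 + 3}\right)^{2} + 125\right) + 263 = \left(4 \left(5 - 3 + \sqrt{2} \sqrt{-2}\right)^{2} + 125\right) + 263 = \left(4 \left(5 - 3 + \sqrt{2} i \sqrt{2}\right)^{2} + 125\right) + 263 = \left(4 \left(5 - 3 + 2 i\right)^{2} + 125\right) + 263 = \left(4 \left(2 + 2 i\right)^{2} + 125\right) + 263 = \left(125 + 4 \left(2 + 2 i\right)^{2}\right) + 263 = 388 + 4 \left(2 + 2 i\right)^{2}$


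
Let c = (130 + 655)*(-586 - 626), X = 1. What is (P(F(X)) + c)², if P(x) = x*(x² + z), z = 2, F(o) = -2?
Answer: 905222850624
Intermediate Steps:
c = -951420 (c = 785*(-1212) = -951420)
P(x) = x*(2 + x²) (P(x) = x*(x² + 2) = x*(2 + x²))
(P(F(X)) + c)² = (-2*(2 + (-2)²) - 951420)² = (-2*(2 + 4) - 951420)² = (-2*6 - 951420)² = (-12 - 951420)² = (-951432)² = 905222850624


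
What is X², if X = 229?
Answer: 52441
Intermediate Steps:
X² = 229² = 52441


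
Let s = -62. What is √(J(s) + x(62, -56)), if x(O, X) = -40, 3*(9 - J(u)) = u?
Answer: I*√93/3 ≈ 3.2146*I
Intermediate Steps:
J(u) = 9 - u/3
√(J(s) + x(62, -56)) = √((9 - ⅓*(-62)) - 40) = √((9 + 62/3) - 40) = √(89/3 - 40) = √(-31/3) = I*√93/3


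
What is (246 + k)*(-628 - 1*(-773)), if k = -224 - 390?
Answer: -53360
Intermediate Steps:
k = -614
(246 + k)*(-628 - 1*(-773)) = (246 - 614)*(-628 - 1*(-773)) = -368*(-628 + 773) = -368*145 = -53360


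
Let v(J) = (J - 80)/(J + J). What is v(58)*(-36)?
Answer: 198/29 ≈ 6.8276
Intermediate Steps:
v(J) = (-80 + J)/(2*J) (v(J) = (-80 + J)/((2*J)) = (-80 + J)*(1/(2*J)) = (-80 + J)/(2*J))
v(58)*(-36) = ((½)*(-80 + 58)/58)*(-36) = ((½)*(1/58)*(-22))*(-36) = -11/58*(-36) = 198/29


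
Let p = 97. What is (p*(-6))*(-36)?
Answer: 20952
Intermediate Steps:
(p*(-6))*(-36) = (97*(-6))*(-36) = -582*(-36) = 20952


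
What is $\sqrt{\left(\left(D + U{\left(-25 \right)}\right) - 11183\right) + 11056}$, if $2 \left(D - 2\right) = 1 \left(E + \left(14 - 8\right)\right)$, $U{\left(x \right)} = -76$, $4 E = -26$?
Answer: $\frac{i \sqrt{805}}{2} \approx 14.186 i$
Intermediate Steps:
$E = - \frac{13}{2}$ ($E = \frac{1}{4} \left(-26\right) = - \frac{13}{2} \approx -6.5$)
$D = \frac{7}{4}$ ($D = 2 + \frac{1 \left(- \frac{13}{2} + \left(14 - 8\right)\right)}{2} = 2 + \frac{1 \left(- \frac{13}{2} + 6\right)}{2} = 2 + \frac{1 \left(- \frac{1}{2}\right)}{2} = 2 + \frac{1}{2} \left(- \frac{1}{2}\right) = 2 - \frac{1}{4} = \frac{7}{4} \approx 1.75$)
$\sqrt{\left(\left(D + U{\left(-25 \right)}\right) - 11183\right) + 11056} = \sqrt{\left(\left(\frac{7}{4} - 76\right) - 11183\right) + 11056} = \sqrt{\left(- \frac{297}{4} - 11183\right) + 11056} = \sqrt{- \frac{45029}{4} + 11056} = \sqrt{- \frac{805}{4}} = \frac{i \sqrt{805}}{2}$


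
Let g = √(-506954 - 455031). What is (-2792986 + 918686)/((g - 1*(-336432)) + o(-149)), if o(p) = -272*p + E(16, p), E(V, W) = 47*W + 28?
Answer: -69346288550/13688986221 + 187430*I*√961985/13688986221 ≈ -5.0658 + 0.013429*I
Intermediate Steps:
E(V, W) = 28 + 47*W
g = I*√961985 (g = √(-961985) = I*√961985 ≈ 980.81*I)
o(p) = 28 - 225*p (o(p) = -272*p + (28 + 47*p) = 28 - 225*p)
(-2792986 + 918686)/((g - 1*(-336432)) + o(-149)) = (-2792986 + 918686)/((I*√961985 - 1*(-336432)) + (28 - 225*(-149))) = -1874300/((I*√961985 + 336432) + (28 + 33525)) = -1874300/((336432 + I*√961985) + 33553) = -1874300/(369985 + I*√961985)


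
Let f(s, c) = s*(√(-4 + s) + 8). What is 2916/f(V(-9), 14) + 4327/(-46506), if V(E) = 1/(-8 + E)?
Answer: (-4327*√1173 + 39192310816*I)/(46506*(√1173 - 136*I)) ≈ -5827.1 + 1467.4*I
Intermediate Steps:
f(s, c) = s*(8 + √(-4 + s))
2916/f(V(-9), 14) + 4327/(-46506) = 2916/(((8 + √(-4 + 1/(-8 - 9)))/(-8 - 9))) + 4327/(-46506) = 2916/(((8 + √(-4 + 1/(-17)))/(-17))) + 4327*(-1/46506) = 2916/((-(8 + √(-4 - 1/17))/17)) - 4327/46506 = 2916/((-(8 + √(-69/17))/17)) - 4327/46506 = 2916/((-(8 + I*√1173/17)/17)) - 4327/46506 = 2916/(-8/17 - I*√1173/289) - 4327/46506 = -4327/46506 + 2916/(-8/17 - I*√1173/289)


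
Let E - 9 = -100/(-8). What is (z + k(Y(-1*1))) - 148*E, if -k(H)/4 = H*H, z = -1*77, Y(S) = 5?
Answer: -3359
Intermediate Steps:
z = -77
E = 43/2 (E = 9 - 100/(-8) = 9 - 100*(-1/8) = 9 + 25/2 = 43/2 ≈ 21.500)
k(H) = -4*H**2 (k(H) = -4*H*H = -4*H**2)
(z + k(Y(-1*1))) - 148*E = (-77 - 4*5**2) - 148*43/2 = (-77 - 4*25) - 3182 = (-77 - 100) - 3182 = -177 - 3182 = -3359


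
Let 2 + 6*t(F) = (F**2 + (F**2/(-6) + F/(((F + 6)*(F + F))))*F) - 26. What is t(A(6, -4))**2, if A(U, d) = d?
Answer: 49/324 ≈ 0.15123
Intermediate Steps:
t(F) = -14/3 + F**2/6 + F*(1/(2*(6 + F)) - F**2/6)/6 (t(F) = -1/3 + ((F**2 + (F**2/(-6) + F/(((F + 6)*(F + F))))*F) - 26)/6 = -1/3 + ((F**2 + (F**2*(-1/6) + F/(((6 + F)*(2*F))))*F) - 26)/6 = -1/3 + ((F**2 + (-F**2/6 + F/((2*F*(6 + F))))*F) - 26)/6 = -1/3 + ((F**2 + (-F**2/6 + F*(1/(2*F*(6 + F))))*F) - 26)/6 = -1/3 + ((F**2 + (-F**2/6 + 1/(2*(6 + F)))*F) - 26)/6 = -1/3 + ((F**2 + (1/(2*(6 + F)) - F**2/6)*F) - 26)/6 = -1/3 + ((F**2 + F*(1/(2*(6 + F)) - F**2/6)) - 26)/6 = -1/3 + (-26 + F**2 + F*(1/(2*(6 + F)) - F**2/6))/6 = -1/3 + (-13/3 + F**2/6 + F*(1/(2*(6 + F)) - F**2/6)/6) = -14/3 + F**2/6 + F*(1/(2*(6 + F)) - F**2/6)/6)
t(A(6, -4))**2 = ((-1008 - 1*(-4)**4 - 165*(-4) + 36*(-4)**2)/(36*(6 - 4)))**2 = ((1/36)*(-1008 - 1*256 + 660 + 36*16)/2)**2 = ((1/36)*(1/2)*(-1008 - 256 + 660 + 576))**2 = ((1/36)*(1/2)*(-28))**2 = (-7/18)**2 = 49/324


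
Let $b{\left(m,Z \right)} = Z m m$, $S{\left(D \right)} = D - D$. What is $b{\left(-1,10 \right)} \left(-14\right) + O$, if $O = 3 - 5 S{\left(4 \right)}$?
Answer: $-137$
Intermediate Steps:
$S{\left(D \right)} = 0$
$b{\left(m,Z \right)} = Z m^{2}$
$O = 3$ ($O = 3 - 0 = 3 + 0 = 3$)
$b{\left(-1,10 \right)} \left(-14\right) + O = 10 \left(-1\right)^{2} \left(-14\right) + 3 = 10 \cdot 1 \left(-14\right) + 3 = 10 \left(-14\right) + 3 = -140 + 3 = -137$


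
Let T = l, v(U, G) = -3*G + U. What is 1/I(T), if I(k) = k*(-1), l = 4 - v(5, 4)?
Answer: -1/11 ≈ -0.090909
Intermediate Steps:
v(U, G) = U - 3*G
l = 11 (l = 4 - (5 - 3*4) = 4 - (5 - 12) = 4 - 1*(-7) = 4 + 7 = 11)
T = 11
I(k) = -k
1/I(T) = 1/(-1*11) = 1/(-11) = -1/11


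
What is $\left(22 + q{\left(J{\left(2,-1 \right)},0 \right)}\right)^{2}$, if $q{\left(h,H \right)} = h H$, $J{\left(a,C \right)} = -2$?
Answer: $484$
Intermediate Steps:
$q{\left(h,H \right)} = H h$
$\left(22 + q{\left(J{\left(2,-1 \right)},0 \right)}\right)^{2} = \left(22 + 0 \left(-2\right)\right)^{2} = \left(22 + 0\right)^{2} = 22^{2} = 484$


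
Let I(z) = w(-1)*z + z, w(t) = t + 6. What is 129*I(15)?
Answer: 11610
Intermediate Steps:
w(t) = 6 + t
I(z) = 6*z (I(z) = (6 - 1)*z + z = 5*z + z = 6*z)
129*I(15) = 129*(6*15) = 129*90 = 11610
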